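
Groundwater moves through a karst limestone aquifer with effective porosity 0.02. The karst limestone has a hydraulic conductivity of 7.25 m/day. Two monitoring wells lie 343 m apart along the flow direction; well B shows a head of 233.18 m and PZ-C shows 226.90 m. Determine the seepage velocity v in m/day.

Hydraulic gradient i = (233.18 − 226.90) / 343 = 6.28 / 343 = 0.01831.
Darcy flux q = K · i = 7.250 × 0.01831 = 0.1327 m/day.
Seepage velocity v = q / n_e = 0.1327 / 0.02 = 6.637 m/day.

6.64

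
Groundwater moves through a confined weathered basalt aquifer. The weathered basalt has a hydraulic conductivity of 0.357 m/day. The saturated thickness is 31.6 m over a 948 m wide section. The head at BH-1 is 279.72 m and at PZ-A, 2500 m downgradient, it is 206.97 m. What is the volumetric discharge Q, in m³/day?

311

Cross-sectional area A = 948 × 31.6 = 29957 m².
Hydraulic gradient i = (279.72 − 206.97) / 2500 = 72.75 / 2500 = 0.02910.
Darcy's law: Q = K · A · i = 0.3570 × 29957 × 0.02910 = 311.2 m³/day.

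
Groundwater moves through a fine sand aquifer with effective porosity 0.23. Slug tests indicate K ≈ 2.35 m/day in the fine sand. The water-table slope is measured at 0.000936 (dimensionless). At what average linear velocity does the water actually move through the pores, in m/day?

Hydraulic gradient i = 0.000936.
Darcy flux q = K · i = 2.350 × 0.0009360 = 0.002200 m/day.
Seepage velocity v = q / n_e = 0.002200 / 0.23 = 0.009563 m/day.

0.00956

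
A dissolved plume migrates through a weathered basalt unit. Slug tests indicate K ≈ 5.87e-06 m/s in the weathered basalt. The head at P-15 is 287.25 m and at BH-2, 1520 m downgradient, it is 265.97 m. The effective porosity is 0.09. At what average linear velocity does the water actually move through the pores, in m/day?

0.0789

Convert K: 5.87e-06 m/s × 86400 = 0.5072 m/day.
Hydraulic gradient i = (287.25 − 265.97) / 1520 = 21.28 / 1520 = 0.01400.
Darcy flux q = K · i = 0.5072 × 0.01400 = 0.007100 m/day.
Seepage velocity v = q / n_e = 0.007100 / 0.09 = 0.07889 m/day.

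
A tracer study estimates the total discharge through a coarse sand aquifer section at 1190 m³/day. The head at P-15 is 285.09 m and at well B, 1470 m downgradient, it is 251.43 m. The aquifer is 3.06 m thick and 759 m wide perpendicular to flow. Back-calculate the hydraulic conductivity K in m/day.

22.4

Cross-sectional area A = 759 × 3.06 = 2323 m².
Hydraulic gradient i = (285.09 − 251.43) / 1470 = 33.66 / 1470 = 0.02290.
From Q = K·A·i, K = Q / (A·i) = 1190 / (2323 × 0.02290) = 22.38 m/day.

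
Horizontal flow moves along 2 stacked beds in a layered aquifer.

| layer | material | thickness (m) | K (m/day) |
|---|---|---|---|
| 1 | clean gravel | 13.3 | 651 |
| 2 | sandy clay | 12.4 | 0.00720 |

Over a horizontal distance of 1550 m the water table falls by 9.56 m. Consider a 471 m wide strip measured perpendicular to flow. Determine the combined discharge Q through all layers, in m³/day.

Flow is parallel to layering, so each bed carries its own Darcy discharge and the transmissivities add.
Σ(K_i·b_i) = 651×13.3 + 0.00720×12.4 = 8658 m²/day.
Hydraulic gradient i = Δh / L = 9.56 / 1550 = 0.006168.
Q = Σ(K_i·b_i) · W · i = 8658 × 471 × 0.006168 = 25153 m³/day.

25200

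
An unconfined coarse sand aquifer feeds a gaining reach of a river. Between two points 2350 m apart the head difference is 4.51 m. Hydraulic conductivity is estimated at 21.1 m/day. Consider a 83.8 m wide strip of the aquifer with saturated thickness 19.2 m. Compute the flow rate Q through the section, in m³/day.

Cross-sectional area A = 83.8 × 19.2 = 1609 m².
Hydraulic gradient i = Δh / L = 4.51 / 2350 = 0.001919.
Darcy's law: Q = K · A · i = 21.10 × 1609 × 0.001919 = 65.15 m³/day.

65.2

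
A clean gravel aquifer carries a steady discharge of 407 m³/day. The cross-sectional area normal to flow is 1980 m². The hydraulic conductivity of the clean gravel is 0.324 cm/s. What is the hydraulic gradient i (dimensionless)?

0.000734

Convert K: 0.324 cm/s × 864 = 279.9 m/day.
From Q = K·A·i, i = Q / (K·A) = 407 / (279.9 × 1980) = 0.0007343.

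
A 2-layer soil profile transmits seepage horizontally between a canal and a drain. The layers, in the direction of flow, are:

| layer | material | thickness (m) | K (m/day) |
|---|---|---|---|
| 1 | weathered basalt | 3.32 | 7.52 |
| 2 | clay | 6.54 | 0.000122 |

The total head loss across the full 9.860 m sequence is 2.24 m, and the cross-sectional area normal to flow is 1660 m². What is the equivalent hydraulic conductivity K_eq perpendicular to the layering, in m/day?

Flow is perpendicular to layering, so the layers act in series and the equivalent K is the thickness-weighted harmonic mean.
Total thickness L = 3.32 + 6.54 = 9.860 m.
Σ(b_i/K_i) = 3.32/7.52 + 6.54/0.000122 = 53607 d.
K_eq = L / Σ(b_i/K_i) = 9.860 / 53607 = 0.0001839 m/day.

0.000184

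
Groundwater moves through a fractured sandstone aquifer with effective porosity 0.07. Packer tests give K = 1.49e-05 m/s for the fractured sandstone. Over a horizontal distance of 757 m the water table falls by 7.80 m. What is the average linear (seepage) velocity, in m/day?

Convert K: 1.49e-05 m/s × 86400 = 1.287 m/day.
Hydraulic gradient i = Δh / L = 7.80 / 757 = 0.01030.
Darcy flux q = K · i = 1.287 × 0.01030 = 0.01326 m/day.
Seepage velocity v = q / n_e = 0.01326 / 0.07 = 0.1895 m/day.

0.189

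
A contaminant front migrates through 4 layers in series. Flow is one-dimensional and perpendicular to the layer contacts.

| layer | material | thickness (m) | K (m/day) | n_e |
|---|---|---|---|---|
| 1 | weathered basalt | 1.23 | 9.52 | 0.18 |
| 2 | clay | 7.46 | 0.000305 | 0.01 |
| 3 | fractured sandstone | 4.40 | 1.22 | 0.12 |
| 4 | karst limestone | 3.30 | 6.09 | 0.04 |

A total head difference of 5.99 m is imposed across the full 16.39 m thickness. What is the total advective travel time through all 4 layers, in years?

10.7

With flow normal to the layers, continuity requires the same specific discharge q through every layer.
Σ(b_i/K_i) = 1.23/9.52 + 7.46/0.000305 + 4.40/1.22 + 3.30/6.09 = 24463 d.
q = Δh / Σ(b_i/K_i) = 5.99 / 24463 = 0.0002449 m/day.
In each layer the seepage velocity is v_i = q/n_i, so the layer transit time is t_i = b_i·n_i / q:
  layer 1 (weathered basalt): t_1 = 1.23 × 0.18 / 0.0002449 = 904.2 d
  layer 2 (clay): t_2 = 7.46 × 0.01 / 0.0002449 = 304.7 d
  layer 3 (fractured sandstone): t_3 = 4.40 × 0.12 / 0.0002449 = 2156 d
  layer 4 (karst limestone): t_4 = 3.30 × 0.04 / 0.0002449 = 539.1 d
Total t = Σ t_i = 3904 days = 10.69 years.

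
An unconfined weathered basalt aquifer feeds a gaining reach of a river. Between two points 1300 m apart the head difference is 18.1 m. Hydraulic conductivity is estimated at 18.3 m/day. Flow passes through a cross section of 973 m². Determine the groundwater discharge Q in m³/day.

248

Hydraulic gradient i = Δh / L = 18.1 / 1300 = 0.01392.
Darcy's law: Q = K · A · i = 18.30 × 973.0 × 0.01392 = 247.9 m³/day.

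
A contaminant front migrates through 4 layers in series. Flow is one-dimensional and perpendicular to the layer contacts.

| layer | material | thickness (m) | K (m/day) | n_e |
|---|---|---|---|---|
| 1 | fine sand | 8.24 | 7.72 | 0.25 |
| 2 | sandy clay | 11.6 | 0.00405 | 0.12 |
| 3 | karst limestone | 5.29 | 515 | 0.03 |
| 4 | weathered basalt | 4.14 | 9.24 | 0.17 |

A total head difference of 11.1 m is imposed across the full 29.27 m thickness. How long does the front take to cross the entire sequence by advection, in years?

3.05

With flow normal to the layers, continuity requires the same specific discharge q through every layer.
Σ(b_i/K_i) = 8.24/7.72 + 11.6/0.00405 + 5.29/515 + 4.14/9.24 = 2866 d.
q = Δh / Σ(b_i/K_i) = 11.1 / 2866 = 0.003873 m/day.
In each layer the seepage velocity is v_i = q/n_i, so the layer transit time is t_i = b_i·n_i / q:
  layer 1 (fine sand): t_1 = 8.24 × 0.25 / 0.003873 = 531.8 d
  layer 2 (sandy clay): t_2 = 11.6 × 0.12 / 0.003873 = 359.4 d
  layer 3 (karst limestone): t_3 = 5.29 × 0.03 / 0.003873 = 40.97 d
  layer 4 (weathered basalt): t_4 = 4.14 × 0.17 / 0.003873 = 181.7 d
Total t = Σ t_i = 1114 days = 3.050 years.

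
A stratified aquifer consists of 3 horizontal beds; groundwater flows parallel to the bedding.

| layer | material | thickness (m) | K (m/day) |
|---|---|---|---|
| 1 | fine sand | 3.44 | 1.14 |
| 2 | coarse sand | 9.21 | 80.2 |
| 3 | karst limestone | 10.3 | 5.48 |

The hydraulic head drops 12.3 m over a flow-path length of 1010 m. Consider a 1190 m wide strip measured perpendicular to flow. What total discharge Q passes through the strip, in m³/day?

Flow is parallel to layering, so each bed carries its own Darcy discharge and the transmissivities add.
Σ(K_i·b_i) = 1.14×3.44 + 80.2×9.21 + 5.48×10.3 = 799.0 m²/day.
Hydraulic gradient i = Δh / L = 12.3 / 1010 = 0.01218.
Q = Σ(K_i·b_i) · W · i = 799.0 × 1190 × 0.01218 = 11579 m³/day.

11600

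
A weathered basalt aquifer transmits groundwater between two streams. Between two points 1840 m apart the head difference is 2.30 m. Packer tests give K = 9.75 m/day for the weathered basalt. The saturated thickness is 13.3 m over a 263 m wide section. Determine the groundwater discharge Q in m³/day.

Cross-sectional area A = 263 × 13.3 = 3498 m².
Hydraulic gradient i = Δh / L = 2.30 / 1840 = 0.001250.
Darcy's law: Q = K · A · i = 9.750 × 3498 × 0.001250 = 42.63 m³/day.

42.6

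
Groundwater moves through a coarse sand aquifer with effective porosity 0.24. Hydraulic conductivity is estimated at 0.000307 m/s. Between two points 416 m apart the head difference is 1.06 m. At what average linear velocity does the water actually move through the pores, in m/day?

0.282

Convert K: 0.000307 m/s × 86400 = 26.52 m/day.
Hydraulic gradient i = Δh / L = 1.06 / 416 = 0.002548.
Darcy flux q = K · i = 26.52 × 0.002548 = 0.06759 m/day.
Seepage velocity v = q / n_e = 0.06759 / 0.24 = 0.2816 m/day.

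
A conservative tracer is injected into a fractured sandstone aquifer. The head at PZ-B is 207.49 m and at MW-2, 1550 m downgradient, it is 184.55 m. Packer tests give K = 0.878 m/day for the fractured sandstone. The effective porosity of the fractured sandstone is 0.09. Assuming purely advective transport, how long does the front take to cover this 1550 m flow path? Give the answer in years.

29.4

Hydraulic gradient i = (207.49 − 184.55) / 1550 = 22.94 / 1550 = 0.01480.
Darcy flux q = K · i = 0.8780 × 0.01480 = 0.01299 m/day.
Seepage velocity v = q / n_e = 0.01299 / 0.09 = 0.1444 m/day.
Travel time t = L / v = 1550 / 0.1444 = 10735 days = 29.39 years.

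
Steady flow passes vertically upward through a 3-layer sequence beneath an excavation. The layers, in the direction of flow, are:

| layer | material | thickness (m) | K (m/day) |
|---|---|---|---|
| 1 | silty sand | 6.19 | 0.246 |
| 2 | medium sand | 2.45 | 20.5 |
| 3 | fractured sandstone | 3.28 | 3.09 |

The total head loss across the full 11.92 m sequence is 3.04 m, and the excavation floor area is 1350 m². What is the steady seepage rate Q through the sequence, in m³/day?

Flow is perpendicular to layering, so the layers act in series and the equivalent K is the thickness-weighted harmonic mean.
Total thickness L = 6.19 + 2.45 + 3.28 = 11.92 m.
Σ(b_i/K_i) = 6.19/0.246 + 2.45/20.5 + 3.28/3.09 = 26.34 d.
K_eq = L / Σ(b_i/K_i) = 11.92 / 26.34 = 0.4525 m/day.
Q = K_eq · A · (Δh/L) = 0.4525 × 1350 × (3.04/11.92) = 155.8 m³/day.

156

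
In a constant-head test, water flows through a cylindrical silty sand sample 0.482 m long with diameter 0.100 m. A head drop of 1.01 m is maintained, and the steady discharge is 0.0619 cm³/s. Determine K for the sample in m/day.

Cross-sectional area A = π·(d/2)² = π × (0.100/2)² = 0.007854 m².
Convert discharge: 0.0619 cm³/s = 6.190e-08 m³/s.
Darcy's law rearranged: K = Q·L / (A·Δh) = 6.190e-08 × 0.482 / (0.007854 × 1.01) = 3.761e-06 m/s = 0.3250 m/day.

0.325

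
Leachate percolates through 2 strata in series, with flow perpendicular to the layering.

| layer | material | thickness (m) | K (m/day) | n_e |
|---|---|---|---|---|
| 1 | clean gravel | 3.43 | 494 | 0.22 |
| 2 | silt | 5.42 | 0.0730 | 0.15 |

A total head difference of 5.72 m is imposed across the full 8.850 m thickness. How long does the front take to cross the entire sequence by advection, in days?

With flow normal to the layers, continuity requires the same specific discharge q through every layer.
Σ(b_i/K_i) = 3.43/494 + 5.42/0.0730 = 74.25 d.
q = Δh / Σ(b_i/K_i) = 5.72 / 74.25 = 0.07703 m/day.
In each layer the seepage velocity is v_i = q/n_i, so the layer transit time is t_i = b_i·n_i / q:
  layer 1 (clean gravel): t_1 = 3.43 × 0.22 / 0.07703 = 9.796 d
  layer 2 (silt): t_2 = 5.42 × 0.15 / 0.07703 = 10.55 d
Total t = Σ t_i = 20.35 days.

20.3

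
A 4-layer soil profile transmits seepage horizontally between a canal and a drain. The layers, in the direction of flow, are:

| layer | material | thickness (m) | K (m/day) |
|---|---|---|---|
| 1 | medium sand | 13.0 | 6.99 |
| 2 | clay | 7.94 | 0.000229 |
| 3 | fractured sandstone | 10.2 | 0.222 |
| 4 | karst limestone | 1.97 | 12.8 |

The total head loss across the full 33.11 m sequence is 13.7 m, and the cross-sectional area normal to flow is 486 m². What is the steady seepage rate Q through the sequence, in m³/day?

0.192

Flow is perpendicular to layering, so the layers act in series and the equivalent K is the thickness-weighted harmonic mean.
Total thickness L = 13.0 + 7.94 + 10.2 + 1.97 = 33.11 m.
Σ(b_i/K_i) = 13.0/6.99 + 7.94/0.000229 + 10.2/0.222 + 1.97/12.8 = 34720 d.
K_eq = L / Σ(b_i/K_i) = 33.11 / 34720 = 0.0009536 m/day.
Q = K_eq · A · (Δh/L) = 0.0009536 × 486 × (13.7/33.11) = 0.1918 m³/day.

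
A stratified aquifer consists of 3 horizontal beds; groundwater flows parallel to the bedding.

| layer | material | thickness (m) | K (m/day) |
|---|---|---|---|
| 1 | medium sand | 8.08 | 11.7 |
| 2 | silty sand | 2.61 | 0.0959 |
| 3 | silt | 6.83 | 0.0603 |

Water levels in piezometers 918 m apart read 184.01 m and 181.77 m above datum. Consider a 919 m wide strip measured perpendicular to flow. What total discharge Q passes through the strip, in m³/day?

Flow is parallel to layering, so each bed carries its own Darcy discharge and the transmissivities add.
Σ(K_i·b_i) = 11.7×8.08 + 0.0959×2.61 + 0.0603×6.83 = 95.20 m²/day.
Hydraulic gradient i = (184.01 − 181.77) / 918 = 2.24 / 918 = 0.002440.
Q = Σ(K_i·b_i) · W · i = 95.20 × 919 × 0.002440 = 213.5 m³/day.

213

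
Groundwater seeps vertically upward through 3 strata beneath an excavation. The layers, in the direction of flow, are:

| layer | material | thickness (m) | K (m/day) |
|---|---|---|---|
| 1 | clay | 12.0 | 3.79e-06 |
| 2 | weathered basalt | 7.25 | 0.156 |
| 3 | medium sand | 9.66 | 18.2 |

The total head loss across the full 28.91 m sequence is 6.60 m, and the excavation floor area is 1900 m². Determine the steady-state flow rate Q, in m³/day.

Flow is perpendicular to layering, so the layers act in series and the equivalent K is the thickness-weighted harmonic mean.
Total thickness L = 12.0 + 7.25 + 9.66 = 28.91 m.
Σ(b_i/K_i) = 12.0/3.79e-06 + 7.25/0.156 + 9.66/18.2 = 3.166e+06 d.
K_eq = L / Σ(b_i/K_i) = 28.91 / 3.166e+06 = 9.131e-06 m/day.
Q = K_eq · A · (Δh/L) = 9.131e-06 × 1900 × (6.60/28.91) = 0.003960 m³/day.

0.00396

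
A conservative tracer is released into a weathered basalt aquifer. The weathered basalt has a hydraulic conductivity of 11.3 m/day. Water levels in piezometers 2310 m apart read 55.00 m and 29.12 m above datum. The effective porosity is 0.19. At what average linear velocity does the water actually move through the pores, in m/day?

0.666

Hydraulic gradient i = (55.00 − 29.12) / 2310 = 25.88 / 2310 = 0.01120.
Darcy flux q = K · i = 11.30 × 0.01120 = 0.1266 m/day.
Seepage velocity v = q / n_e = 0.1266 / 0.19 = 0.6663 m/day.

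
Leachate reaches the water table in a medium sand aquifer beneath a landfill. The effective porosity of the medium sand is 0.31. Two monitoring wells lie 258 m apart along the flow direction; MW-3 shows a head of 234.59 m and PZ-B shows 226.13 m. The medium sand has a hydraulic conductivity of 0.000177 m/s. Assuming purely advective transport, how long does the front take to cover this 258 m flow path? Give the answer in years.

0.437

Convert K: 0.000177 m/s × 86400 = 15.29 m/day.
Hydraulic gradient i = (234.59 − 226.13) / 258 = 8.46 / 258 = 0.03279.
Darcy flux q = K · i = 15.29 × 0.03279 = 0.5015 m/day.
Seepage velocity v = q / n_e = 0.5015 / 0.31 = 1.618 m/day.
Travel time t = L / v = 258 / 1.618 = 159.5 days = 0.4367 years.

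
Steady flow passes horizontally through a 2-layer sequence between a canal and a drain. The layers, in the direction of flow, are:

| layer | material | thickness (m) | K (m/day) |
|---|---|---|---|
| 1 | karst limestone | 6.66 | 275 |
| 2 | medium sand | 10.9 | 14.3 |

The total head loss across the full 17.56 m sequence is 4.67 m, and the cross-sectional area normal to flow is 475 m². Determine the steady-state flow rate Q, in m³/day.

Flow is perpendicular to layering, so the layers act in series and the equivalent K is the thickness-weighted harmonic mean.
Total thickness L = 6.66 + 10.9 = 17.56 m.
Σ(b_i/K_i) = 6.66/275 + 10.9/14.3 = 0.7865 d.
K_eq = L / Σ(b_i/K_i) = 17.56 / 0.7865 = 22.33 m/day.
Q = K_eq · A · (Δh/L) = 22.33 × 475 × (4.67/17.56) = 2821 m³/day.

2820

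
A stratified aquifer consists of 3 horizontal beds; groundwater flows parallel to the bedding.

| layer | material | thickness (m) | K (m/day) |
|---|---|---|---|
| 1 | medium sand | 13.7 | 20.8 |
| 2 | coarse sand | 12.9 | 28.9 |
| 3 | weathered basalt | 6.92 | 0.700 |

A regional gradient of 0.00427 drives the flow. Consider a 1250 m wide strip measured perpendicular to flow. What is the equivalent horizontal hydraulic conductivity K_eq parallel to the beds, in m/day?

Flow is parallel to layering, so each bed carries its own Darcy discharge and the transmissivities add.
Σ(K_i·b_i) = 20.8×13.7 + 28.9×12.9 + 0.700×6.92 = 662.6 m²/day.
Total thickness b = 33.52 m, so K_eq = Σ(K_i·b_i)/b = 19.77 m/day.

19.8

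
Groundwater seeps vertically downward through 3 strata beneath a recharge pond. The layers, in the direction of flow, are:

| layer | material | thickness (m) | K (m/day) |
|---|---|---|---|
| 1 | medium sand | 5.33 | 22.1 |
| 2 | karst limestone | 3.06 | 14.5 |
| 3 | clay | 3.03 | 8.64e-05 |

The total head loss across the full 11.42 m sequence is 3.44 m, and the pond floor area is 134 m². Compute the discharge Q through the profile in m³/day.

0.0131

Flow is perpendicular to layering, so the layers act in series and the equivalent K is the thickness-weighted harmonic mean.
Total thickness L = 5.33 + 3.06 + 3.03 = 11.42 m.
Σ(b_i/K_i) = 5.33/22.1 + 3.06/14.5 + 3.03/8.64e-05 = 35070 d.
K_eq = L / Σ(b_i/K_i) = 11.42 / 35070 = 0.0003256 m/day.
Q = K_eq · A · (Δh/L) = 0.0003256 × 134 × (3.44/11.42) = 0.01314 m³/day.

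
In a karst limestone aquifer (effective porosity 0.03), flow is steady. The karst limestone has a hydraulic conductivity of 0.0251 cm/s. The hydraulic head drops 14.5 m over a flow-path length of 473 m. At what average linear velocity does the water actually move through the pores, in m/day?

Convert K: 0.0251 cm/s × 864 = 21.69 m/day.
Hydraulic gradient i = Δh / L = 14.5 / 473 = 0.03066.
Darcy flux q = K · i = 21.69 × 0.03066 = 0.6648 m/day.
Seepage velocity v = q / n_e = 0.6648 / 0.03 = 22.16 m/day.

22.2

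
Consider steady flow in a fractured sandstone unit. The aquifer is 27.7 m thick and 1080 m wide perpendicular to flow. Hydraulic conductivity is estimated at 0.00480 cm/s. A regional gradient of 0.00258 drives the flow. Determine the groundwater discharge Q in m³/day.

Convert K: 0.00480 cm/s × 864 = 4.147 m/day.
Cross-sectional area A = 1080 × 27.7 = 29916 m².
Hydraulic gradient i = 0.00258.
Darcy's law: Q = K · A · i = 4.147 × 29916 × 0.002580 = 320.1 m³/day.

320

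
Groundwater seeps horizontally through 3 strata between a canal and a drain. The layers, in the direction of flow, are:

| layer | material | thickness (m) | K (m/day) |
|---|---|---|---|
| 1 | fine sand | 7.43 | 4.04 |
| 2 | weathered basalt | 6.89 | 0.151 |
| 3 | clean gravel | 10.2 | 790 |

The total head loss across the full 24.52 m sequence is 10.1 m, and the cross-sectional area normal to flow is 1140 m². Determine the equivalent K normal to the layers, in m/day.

0.516

Flow is perpendicular to layering, so the layers act in series and the equivalent K is the thickness-weighted harmonic mean.
Total thickness L = 7.43 + 6.89 + 10.2 = 24.52 m.
Σ(b_i/K_i) = 7.43/4.04 + 6.89/0.151 + 10.2/790 = 47.48 d.
K_eq = L / Σ(b_i/K_i) = 24.52 / 47.48 = 0.5164 m/day.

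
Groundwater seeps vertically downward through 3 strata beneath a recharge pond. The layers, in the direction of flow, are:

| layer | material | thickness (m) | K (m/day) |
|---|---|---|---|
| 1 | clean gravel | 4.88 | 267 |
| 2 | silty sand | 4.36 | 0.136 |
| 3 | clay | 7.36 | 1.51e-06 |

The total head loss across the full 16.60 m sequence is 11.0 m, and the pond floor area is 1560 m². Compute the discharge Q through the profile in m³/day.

Flow is perpendicular to layering, so the layers act in series and the equivalent K is the thickness-weighted harmonic mean.
Total thickness L = 4.88 + 4.36 + 7.36 = 16.60 m.
Σ(b_i/K_i) = 4.88/267 + 4.36/0.136 + 7.36/1.51e-06 = 4.874e+06 d.
K_eq = L / Σ(b_i/K_i) = 16.60 / 4.874e+06 = 3.406e-06 m/day.
Q = K_eq · A · (Δh/L) = 3.406e-06 × 1560 × (11.0/16.60) = 0.003521 m³/day.

0.00352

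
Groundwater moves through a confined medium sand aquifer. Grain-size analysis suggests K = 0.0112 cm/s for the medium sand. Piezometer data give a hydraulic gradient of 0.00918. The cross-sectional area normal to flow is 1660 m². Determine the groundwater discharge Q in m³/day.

Convert K: 0.0112 cm/s × 864 = 9.677 m/day.
Hydraulic gradient i = 0.00918.
Darcy's law: Q = K · A · i = 9.677 × 1660 × 0.009180 = 147.5 m³/day.

147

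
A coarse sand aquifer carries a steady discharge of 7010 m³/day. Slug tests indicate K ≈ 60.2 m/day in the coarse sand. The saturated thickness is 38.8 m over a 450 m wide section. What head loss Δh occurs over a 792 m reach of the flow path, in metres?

Cross-sectional area A = 450 × 38.8 = 17460 m².
From Q = K·A·i, i = Q / (K·A) = 7010 / (60.20 × 17460) = 0.006669.
Head loss Δh = i · L = 0.006669 × 792 = 5.282 m.

5.28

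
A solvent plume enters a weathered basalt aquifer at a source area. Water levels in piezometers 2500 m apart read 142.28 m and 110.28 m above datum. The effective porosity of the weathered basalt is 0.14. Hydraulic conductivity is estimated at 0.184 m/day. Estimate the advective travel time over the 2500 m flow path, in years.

Hydraulic gradient i = (142.28 − 110.28) / 2500 = 32 / 2500 = 0.01280.
Darcy flux q = K · i = 0.1840 × 0.01280 = 0.002355 m/day.
Seepage velocity v = q / n_e = 0.002355 / 0.14 = 0.01682 m/day.
Travel time t = L / v = 2500 / 0.01682 = 1.486e+05 days = 406.9 years.

407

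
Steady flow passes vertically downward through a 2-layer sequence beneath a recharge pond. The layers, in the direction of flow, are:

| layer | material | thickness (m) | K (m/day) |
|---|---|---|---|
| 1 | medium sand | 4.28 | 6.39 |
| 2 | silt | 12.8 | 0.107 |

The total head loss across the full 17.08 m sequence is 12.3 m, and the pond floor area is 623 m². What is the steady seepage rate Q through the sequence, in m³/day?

63.7

Flow is perpendicular to layering, so the layers act in series and the equivalent K is the thickness-weighted harmonic mean.
Total thickness L = 4.28 + 12.8 = 17.08 m.
Σ(b_i/K_i) = 4.28/6.39 + 12.8/0.107 = 120.3 d.
K_eq = L / Σ(b_i/K_i) = 17.08 / 120.3 = 0.1420 m/day.
Q = K_eq · A · (Δh/L) = 0.1420 × 623 × (12.3/17.08) = 63.70 m³/day.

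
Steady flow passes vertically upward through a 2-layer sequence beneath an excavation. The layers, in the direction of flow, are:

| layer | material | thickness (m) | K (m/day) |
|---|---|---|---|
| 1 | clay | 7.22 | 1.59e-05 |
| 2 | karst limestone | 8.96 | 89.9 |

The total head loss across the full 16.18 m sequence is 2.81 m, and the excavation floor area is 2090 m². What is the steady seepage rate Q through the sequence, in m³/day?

Flow is perpendicular to layering, so the layers act in series and the equivalent K is the thickness-weighted harmonic mean.
Total thickness L = 7.22 + 8.96 = 16.18 m.
Σ(b_i/K_i) = 7.22/1.59e-05 + 8.96/89.9 = 4.541e+05 d.
K_eq = L / Σ(b_i/K_i) = 16.18 / 4.541e+05 = 3.563e-05 m/day.
Q = K_eq · A · (Δh/L) = 3.563e-05 × 2090 × (2.81/16.18) = 0.01293 m³/day.

0.0129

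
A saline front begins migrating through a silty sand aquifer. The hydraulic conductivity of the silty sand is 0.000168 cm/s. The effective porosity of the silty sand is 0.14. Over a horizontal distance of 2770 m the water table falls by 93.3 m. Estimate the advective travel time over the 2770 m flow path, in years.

Convert K: 0.000168 cm/s × 864 = 0.1452 m/day.
Hydraulic gradient i = Δh / L = 93.3 / 2770 = 0.03368.
Darcy flux q = K · i = 0.1452 × 0.03368 = 0.004889 m/day.
Seepage velocity v = q / n_e = 0.004889 / 0.14 = 0.03492 m/day.
Travel time t = L / v = 2770 / 0.03492 = 79320 days = 217.2 years.

217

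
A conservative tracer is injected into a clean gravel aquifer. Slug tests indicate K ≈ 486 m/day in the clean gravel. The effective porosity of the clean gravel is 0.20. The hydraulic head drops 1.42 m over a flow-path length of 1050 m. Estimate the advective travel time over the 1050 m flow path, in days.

320

Hydraulic gradient i = Δh / L = 1.42 / 1050 = 0.001352.
Darcy flux q = K · i = 486.0 × 0.001352 = 0.6573 m/day.
Seepage velocity v = q / n_e = 0.6573 / 0.20 = 3.286 m/day.
Travel time t = L / v = 1050 / 3.286 = 319.5 days.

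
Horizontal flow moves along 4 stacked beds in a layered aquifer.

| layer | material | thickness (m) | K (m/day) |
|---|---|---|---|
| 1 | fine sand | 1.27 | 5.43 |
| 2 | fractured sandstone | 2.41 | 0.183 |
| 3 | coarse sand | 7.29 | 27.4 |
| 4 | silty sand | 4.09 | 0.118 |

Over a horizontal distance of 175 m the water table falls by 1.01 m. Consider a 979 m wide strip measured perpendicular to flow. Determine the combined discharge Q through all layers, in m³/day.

1170

Flow is parallel to layering, so each bed carries its own Darcy discharge and the transmissivities add.
Σ(K_i·b_i) = 5.43×1.27 + 0.183×2.41 + 27.4×7.29 + 0.118×4.09 = 207.6 m²/day.
Hydraulic gradient i = Δh / L = 1.01 / 175 = 0.005771.
Q = Σ(K_i·b_i) · W · i = 207.6 × 979 × 0.005771 = 1173 m³/day.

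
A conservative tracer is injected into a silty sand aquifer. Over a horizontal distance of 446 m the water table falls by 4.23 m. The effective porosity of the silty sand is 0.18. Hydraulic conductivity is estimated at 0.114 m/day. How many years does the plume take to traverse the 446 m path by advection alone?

203

Hydraulic gradient i = Δh / L = 4.23 / 446 = 0.009484.
Darcy flux q = K · i = 0.1140 × 0.009484 = 0.001081 m/day.
Seepage velocity v = q / n_e = 0.001081 / 0.18 = 0.006007 m/day.
Travel time t = L / v = 446 / 0.006007 = 74250 days = 203.3 years.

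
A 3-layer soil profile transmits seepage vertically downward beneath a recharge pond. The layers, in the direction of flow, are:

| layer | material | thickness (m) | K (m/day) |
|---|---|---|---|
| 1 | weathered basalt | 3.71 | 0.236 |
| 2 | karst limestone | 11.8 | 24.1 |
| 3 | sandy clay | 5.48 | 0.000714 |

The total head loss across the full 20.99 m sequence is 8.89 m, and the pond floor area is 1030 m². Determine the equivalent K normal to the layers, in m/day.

Flow is perpendicular to layering, so the layers act in series and the equivalent K is the thickness-weighted harmonic mean.
Total thickness L = 3.71 + 11.8 + 5.48 = 20.99 m.
Σ(b_i/K_i) = 3.71/0.236 + 11.8/24.1 + 5.48/0.000714 = 7691 d.
K_eq = L / Σ(b_i/K_i) = 20.99 / 7691 = 0.002729 m/day.

0.00273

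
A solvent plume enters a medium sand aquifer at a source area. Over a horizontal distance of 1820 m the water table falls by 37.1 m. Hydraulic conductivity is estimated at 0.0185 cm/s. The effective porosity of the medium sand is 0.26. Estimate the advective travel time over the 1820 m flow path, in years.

3.98

Convert K: 0.0185 cm/s × 864 = 15.98 m/day.
Hydraulic gradient i = Δh / L = 37.1 / 1820 = 0.02038.
Darcy flux q = K · i = 15.98 × 0.02038 = 0.3258 m/day.
Seepage velocity v = q / n_e = 0.3258 / 0.26 = 1.253 m/day.
Travel time t = L / v = 1820 / 1.253 = 1452 days = 3.976 years.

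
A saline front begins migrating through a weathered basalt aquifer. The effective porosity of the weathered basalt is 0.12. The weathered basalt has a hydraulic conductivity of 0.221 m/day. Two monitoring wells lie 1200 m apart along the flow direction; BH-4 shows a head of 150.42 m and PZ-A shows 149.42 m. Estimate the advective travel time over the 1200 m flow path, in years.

2140

Hydraulic gradient i = (150.42 − 149.42) / 1200 = 1 / 1200 = 0.0008333.
Darcy flux q = K · i = 0.2210 × 0.0008333 = 0.0001842 m/day.
Seepage velocity v = q / n_e = 0.0001842 / 0.12 = 0.001535 m/day.
Travel time t = L / v = 1200 / 0.001535 = 7.819e+05 days = 2141 years.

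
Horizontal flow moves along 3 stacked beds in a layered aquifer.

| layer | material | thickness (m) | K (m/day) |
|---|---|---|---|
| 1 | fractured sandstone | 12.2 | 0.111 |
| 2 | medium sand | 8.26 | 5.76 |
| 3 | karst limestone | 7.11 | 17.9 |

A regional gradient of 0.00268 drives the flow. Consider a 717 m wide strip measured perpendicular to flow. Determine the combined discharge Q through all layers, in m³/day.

339

Flow is parallel to layering, so each bed carries its own Darcy discharge and the transmissivities add.
Σ(K_i·b_i) = 0.111×12.2 + 5.76×8.26 + 17.9×7.11 = 176.2 m²/day.
Hydraulic gradient i = 0.00268.
Q = Σ(K_i·b_i) · W · i = 176.2 × 717 × 0.002680 = 338.6 m³/day.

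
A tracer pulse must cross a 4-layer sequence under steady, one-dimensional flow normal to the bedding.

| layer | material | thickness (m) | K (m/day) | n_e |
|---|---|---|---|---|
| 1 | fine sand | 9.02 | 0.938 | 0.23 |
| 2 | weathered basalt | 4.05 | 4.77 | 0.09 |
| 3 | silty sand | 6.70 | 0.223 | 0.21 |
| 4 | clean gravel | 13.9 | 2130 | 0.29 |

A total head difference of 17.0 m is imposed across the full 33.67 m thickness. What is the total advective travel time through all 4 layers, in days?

With flow normal to the layers, continuity requires the same specific discharge q through every layer.
Σ(b_i/K_i) = 9.02/0.938 + 4.05/4.77 + 6.70/0.223 + 13.9/2130 = 40.52 d.
q = Δh / Σ(b_i/K_i) = 17.0 / 40.52 = 0.4196 m/day.
In each layer the seepage velocity is v_i = q/n_i, so the layer transit time is t_i = b_i·n_i / q:
  layer 1 (fine sand): t_1 = 9.02 × 0.23 / 0.4196 = 4.944 d
  layer 2 (weathered basalt): t_2 = 4.05 × 0.09 / 0.4196 = 0.8687 d
  layer 3 (silty sand): t_3 = 6.70 × 0.21 / 0.4196 = 3.353 d
  layer 4 (clean gravel): t_4 = 13.9 × 0.29 / 0.4196 = 9.607 d
Total t = Σ t_i = 18.77 days.

18.8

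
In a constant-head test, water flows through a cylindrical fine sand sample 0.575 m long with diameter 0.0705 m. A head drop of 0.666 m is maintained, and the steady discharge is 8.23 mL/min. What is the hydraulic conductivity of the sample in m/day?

2.62

Cross-sectional area A = π·(d/2)² = π × (0.0705/2)² = 0.003904 m².
Convert discharge: 8.23 mL/min = 1.372e-07 m³/s.
Darcy's law rearranged: K = Q·L / (A·Δh) = 1.372e-07 × 0.575 / (0.003904 × 0.666) = 3.034e-05 m/s = 2.621 m/day.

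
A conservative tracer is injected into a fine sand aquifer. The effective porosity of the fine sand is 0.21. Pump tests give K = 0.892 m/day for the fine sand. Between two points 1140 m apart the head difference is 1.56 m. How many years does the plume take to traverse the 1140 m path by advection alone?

537

Hydraulic gradient i = Δh / L = 1.56 / 1140 = 0.001368.
Darcy flux q = K · i = 0.8920 × 0.001368 = 0.001221 m/day.
Seepage velocity v = q / n_e = 0.001221 / 0.21 = 0.005813 m/day.
Travel time t = L / v = 1140 / 0.005813 = 1.961e+05 days = 537.0 years.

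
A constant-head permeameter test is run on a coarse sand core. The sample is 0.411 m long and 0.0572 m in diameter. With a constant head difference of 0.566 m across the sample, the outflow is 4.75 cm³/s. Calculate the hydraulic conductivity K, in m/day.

Cross-sectional area A = π·(d/2)² = π × (0.0572/2)² = 0.002570 m².
Convert discharge: 4.75 cm³/s = 4.750e-06 m³/s.
Darcy's law rearranged: K = Q·L / (A·Δh) = 4.750e-06 × 0.411 / (0.002570 × 0.566) = 0.001342 m/s = 116.0 m/day.

116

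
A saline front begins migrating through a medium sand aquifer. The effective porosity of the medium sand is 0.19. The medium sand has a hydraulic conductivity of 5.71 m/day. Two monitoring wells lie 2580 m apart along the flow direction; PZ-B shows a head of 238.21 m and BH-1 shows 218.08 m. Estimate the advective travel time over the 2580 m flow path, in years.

Hydraulic gradient i = (238.21 − 218.08) / 2580 = 20.13 / 2580 = 0.007802.
Darcy flux q = K · i = 5.710 × 0.007802 = 0.04455 m/day.
Seepage velocity v = q / n_e = 0.04455 / 0.19 = 0.2345 m/day.
Travel time t = L / v = 2580 / 0.2345 = 11003 days = 30.12 years.

30.1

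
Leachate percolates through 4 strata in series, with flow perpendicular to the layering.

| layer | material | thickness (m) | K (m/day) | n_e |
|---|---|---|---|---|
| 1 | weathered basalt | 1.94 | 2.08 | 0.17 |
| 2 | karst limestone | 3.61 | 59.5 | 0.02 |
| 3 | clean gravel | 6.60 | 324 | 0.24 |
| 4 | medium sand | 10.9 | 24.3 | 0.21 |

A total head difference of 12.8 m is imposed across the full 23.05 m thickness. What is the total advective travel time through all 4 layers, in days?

With flow normal to the layers, continuity requires the same specific discharge q through every layer.
Σ(b_i/K_i) = 1.94/2.08 + 3.61/59.5 + 6.60/324 + 10.9/24.3 = 1.462 d.
q = Δh / Σ(b_i/K_i) = 12.8 / 1.462 = 8.753 m/day.
In each layer the seepage velocity is v_i = q/n_i, so the layer transit time is t_i = b_i·n_i / q:
  layer 1 (weathered basalt): t_1 = 1.94 × 0.17 / 8.753 = 0.03768 d
  layer 2 (karst limestone): t_2 = 3.61 × 0.02 / 8.753 = 0.008248 d
  layer 3 (clean gravel): t_3 = 6.60 × 0.24 / 8.753 = 0.1810 d
  layer 4 (medium sand): t_4 = 10.9 × 0.21 / 8.753 = 0.2615 d
Total t = Σ t_i = 0.4884 days.

0.488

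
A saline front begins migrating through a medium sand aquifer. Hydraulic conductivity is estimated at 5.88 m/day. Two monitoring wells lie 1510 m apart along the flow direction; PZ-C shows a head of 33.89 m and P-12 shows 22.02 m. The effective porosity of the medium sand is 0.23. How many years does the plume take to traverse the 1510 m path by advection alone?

20.6

Hydraulic gradient i = (33.89 − 22.02) / 1510 = 11.87 / 1510 = 0.007861.
Darcy flux q = K · i = 5.880 × 0.007861 = 0.04622 m/day.
Seepage velocity v = q / n_e = 0.04622 / 0.23 = 0.2010 m/day.
Travel time t = L / v = 1510 / 0.2010 = 7514 days = 20.57 years.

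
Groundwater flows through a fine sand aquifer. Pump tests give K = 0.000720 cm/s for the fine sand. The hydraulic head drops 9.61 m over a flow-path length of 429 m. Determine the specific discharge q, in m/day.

0.0139

Convert K: 0.000720 cm/s × 864 = 0.6221 m/day.
Hydraulic gradient i = Δh / L = 9.61 / 429 = 0.02240.
Specific discharge q = K · i = 0.6221 × 0.02240 = 0.01394 m/day.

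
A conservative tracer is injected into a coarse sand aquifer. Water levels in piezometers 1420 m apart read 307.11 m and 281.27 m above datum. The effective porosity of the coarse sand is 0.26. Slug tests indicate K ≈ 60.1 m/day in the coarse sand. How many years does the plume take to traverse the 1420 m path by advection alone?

Hydraulic gradient i = (307.11 − 281.27) / 1420 = 25.84 / 1420 = 0.01820.
Darcy flux q = K · i = 60.10 × 0.01820 = 1.094 m/day.
Seepage velocity v = q / n_e = 1.094 / 0.26 = 4.206 m/day.
Travel time t = L / v = 1420 / 4.206 = 337.6 days = 0.9243 years.

0.924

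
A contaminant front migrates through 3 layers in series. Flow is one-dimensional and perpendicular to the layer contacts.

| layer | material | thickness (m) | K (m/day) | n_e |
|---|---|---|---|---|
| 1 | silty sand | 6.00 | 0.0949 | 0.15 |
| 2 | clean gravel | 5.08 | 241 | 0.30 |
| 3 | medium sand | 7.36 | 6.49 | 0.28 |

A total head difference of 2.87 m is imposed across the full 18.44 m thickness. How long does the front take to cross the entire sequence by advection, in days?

With flow normal to the layers, continuity requires the same specific discharge q through every layer.
Σ(b_i/K_i) = 6.00/0.0949 + 5.08/241 + 7.36/6.49 = 64.38 d.
q = Δh / Σ(b_i/K_i) = 2.87 / 64.38 = 0.04458 m/day.
In each layer the seepage velocity is v_i = q/n_i, so the layer transit time is t_i = b_i·n_i / q:
  layer 1 (silty sand): t_1 = 6.00 × 0.15 / 0.04458 = 20.19 d
  layer 2 (clean gravel): t_2 = 5.08 × 0.30 / 0.04458 = 34.19 d
  layer 3 (medium sand): t_3 = 7.36 × 0.28 / 0.04458 = 46.23 d
Total t = Σ t_i = 100.6 days.

101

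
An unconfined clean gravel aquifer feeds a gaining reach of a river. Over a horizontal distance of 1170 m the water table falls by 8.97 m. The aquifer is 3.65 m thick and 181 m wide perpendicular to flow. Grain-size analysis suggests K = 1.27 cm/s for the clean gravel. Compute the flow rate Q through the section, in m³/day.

5560

Convert K: 1.27 cm/s × 864 = 1097 m/day.
Cross-sectional area A = 181 × 3.65 = 660.6 m².
Hydraulic gradient i = Δh / L = 8.97 / 1170 = 0.007667.
Darcy's law: Q = K · A · i = 1097 × 660.6 × 0.007667 = 5558 m³/day.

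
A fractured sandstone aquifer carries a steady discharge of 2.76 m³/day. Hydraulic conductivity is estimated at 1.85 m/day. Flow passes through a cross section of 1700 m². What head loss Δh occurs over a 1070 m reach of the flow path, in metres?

0.939

From Q = K·A·i, i = Q / (K·A) = 2.76 / (1.850 × 1700) = 0.0008776.
Head loss Δh = i · L = 0.0008776 × 1070 = 0.9390 m.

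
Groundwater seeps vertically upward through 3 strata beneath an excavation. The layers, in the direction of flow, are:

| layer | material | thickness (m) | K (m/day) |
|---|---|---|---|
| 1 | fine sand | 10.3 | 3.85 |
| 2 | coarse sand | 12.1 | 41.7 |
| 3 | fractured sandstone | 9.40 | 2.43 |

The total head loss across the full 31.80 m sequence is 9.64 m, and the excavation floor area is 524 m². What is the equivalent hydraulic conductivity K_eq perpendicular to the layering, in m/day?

Flow is perpendicular to layering, so the layers act in series and the equivalent K is the thickness-weighted harmonic mean.
Total thickness L = 10.3 + 12.1 + 9.40 = 31.80 m.
Σ(b_i/K_i) = 10.3/3.85 + 12.1/41.7 + 9.40/2.43 = 6.834 d.
K_eq = L / Σ(b_i/K_i) = 31.80 / 6.834 = 4.653 m/day.

4.65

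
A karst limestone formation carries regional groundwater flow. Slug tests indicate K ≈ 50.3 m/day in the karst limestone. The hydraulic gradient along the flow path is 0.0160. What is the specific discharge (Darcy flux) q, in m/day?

Hydraulic gradient i = 0.0160.
Specific discharge q = K · i = 50.30 × 0.01600 = 0.8048 m/day.

0.805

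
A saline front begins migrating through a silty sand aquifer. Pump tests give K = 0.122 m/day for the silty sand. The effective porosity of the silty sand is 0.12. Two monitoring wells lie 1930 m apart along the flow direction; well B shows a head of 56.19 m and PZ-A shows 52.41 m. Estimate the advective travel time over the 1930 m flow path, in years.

2650

Hydraulic gradient i = (56.19 − 52.41) / 1930 = 3.78 / 1930 = 0.001959.
Darcy flux q = K · i = 0.1220 × 0.001959 = 0.0002389 m/day.
Seepage velocity v = q / n_e = 0.0002389 / 0.12 = 0.001991 m/day.
Travel time t = L / v = 1930 / 0.001991 = 9.693e+05 days = 2654 years.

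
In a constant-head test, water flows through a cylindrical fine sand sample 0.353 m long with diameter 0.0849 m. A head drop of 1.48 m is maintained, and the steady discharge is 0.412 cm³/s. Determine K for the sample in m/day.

1.50

Cross-sectional area A = π·(d/2)² = π × (0.0849/2)² = 0.005661 m².
Convert discharge: 0.412 cm³/s = 4.120e-07 m³/s.
Darcy's law rearranged: K = Q·L / (A·Δh) = 4.120e-07 × 0.353 / (0.005661 × 1.48) = 1.736e-05 m/s = 1.500 m/day.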